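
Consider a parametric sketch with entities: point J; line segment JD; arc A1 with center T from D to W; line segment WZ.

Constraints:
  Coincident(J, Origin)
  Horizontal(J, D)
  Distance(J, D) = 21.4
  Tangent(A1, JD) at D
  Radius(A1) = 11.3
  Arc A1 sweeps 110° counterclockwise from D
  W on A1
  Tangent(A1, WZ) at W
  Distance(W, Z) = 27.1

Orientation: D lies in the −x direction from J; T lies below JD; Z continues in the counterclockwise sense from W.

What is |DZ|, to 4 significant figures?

40.65

On A1, D sits at bearing 90° from T; a 110° counterclockwise sweep puts W at bearing 200°, so W = T + 11.3·(cos 200°, sin 200°) = (-32.02, -15.16). Tangency of A1 to WZ means the radius TW is perpendicular to WZ, so WZ runs along (−sin 200°, cos 200°); with |WZ| = 27.1, Z = (-22.75, -40.63). Then |DZ| = |Z − D| = 40.65.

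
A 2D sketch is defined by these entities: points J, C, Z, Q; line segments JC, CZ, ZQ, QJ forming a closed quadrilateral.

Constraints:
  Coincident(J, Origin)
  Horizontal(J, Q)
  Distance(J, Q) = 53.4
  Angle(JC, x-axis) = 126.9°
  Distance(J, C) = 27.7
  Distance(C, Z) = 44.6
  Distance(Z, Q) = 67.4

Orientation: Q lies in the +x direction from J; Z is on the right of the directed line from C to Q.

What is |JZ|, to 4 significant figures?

24.29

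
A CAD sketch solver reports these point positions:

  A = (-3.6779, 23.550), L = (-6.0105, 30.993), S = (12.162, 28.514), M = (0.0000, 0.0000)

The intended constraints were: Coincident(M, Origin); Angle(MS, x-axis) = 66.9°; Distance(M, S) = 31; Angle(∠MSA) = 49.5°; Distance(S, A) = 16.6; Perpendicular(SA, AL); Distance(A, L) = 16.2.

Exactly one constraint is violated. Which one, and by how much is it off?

Distance(A, L) = 16.2 — off by 8.40.

M = (0.00, 0.00) ✓; MS at 66.90° ✓; |MS| = 31.00 ✓; ∠MSA = 49.50° ✓; |SA| = 16.60 ✓; ∠(SA, AL) = 90.00° ✓; |AL| = 7.800 ✗.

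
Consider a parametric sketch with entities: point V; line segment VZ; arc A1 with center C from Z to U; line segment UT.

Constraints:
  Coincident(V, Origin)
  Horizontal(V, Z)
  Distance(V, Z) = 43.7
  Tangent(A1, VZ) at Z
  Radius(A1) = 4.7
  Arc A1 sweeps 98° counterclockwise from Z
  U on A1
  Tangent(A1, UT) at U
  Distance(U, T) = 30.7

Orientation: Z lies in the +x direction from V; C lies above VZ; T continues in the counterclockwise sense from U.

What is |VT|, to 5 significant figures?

56.759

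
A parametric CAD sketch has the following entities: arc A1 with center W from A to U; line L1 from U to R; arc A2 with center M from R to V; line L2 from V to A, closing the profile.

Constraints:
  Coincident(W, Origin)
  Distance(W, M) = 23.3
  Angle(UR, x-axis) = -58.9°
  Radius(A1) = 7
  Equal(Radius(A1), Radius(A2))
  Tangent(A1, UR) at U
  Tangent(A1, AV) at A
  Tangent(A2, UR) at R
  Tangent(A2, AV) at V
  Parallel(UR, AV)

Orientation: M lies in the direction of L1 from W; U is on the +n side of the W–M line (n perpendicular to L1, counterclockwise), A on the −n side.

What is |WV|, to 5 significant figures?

24.329

Tangency of A1 to both parallel lines with radius 7.0 puts U and A at W ± 7.0·n: U = (5.9939, 3.6157), A = (-5.9939, -3.6157). Equal radii place R and V the same way about M: R = M + 7.0·n = (18.029, -16.335), V = M − 7.0·n = (6.0414, -23.567). Then |WV| = |V − W| = 24.329.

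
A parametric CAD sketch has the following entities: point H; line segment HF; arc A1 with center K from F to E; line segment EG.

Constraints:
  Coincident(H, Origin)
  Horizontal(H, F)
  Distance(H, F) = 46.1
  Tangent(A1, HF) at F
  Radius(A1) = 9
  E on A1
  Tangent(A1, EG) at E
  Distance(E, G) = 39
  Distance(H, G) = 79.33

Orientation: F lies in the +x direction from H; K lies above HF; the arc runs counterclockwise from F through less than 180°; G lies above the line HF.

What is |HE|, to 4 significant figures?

55.06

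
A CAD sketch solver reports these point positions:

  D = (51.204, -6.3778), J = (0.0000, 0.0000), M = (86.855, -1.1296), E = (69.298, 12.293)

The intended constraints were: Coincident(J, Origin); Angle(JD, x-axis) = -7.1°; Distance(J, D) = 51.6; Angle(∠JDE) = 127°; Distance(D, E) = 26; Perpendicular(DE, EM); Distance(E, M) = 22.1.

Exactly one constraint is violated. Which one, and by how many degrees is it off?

Perpendicular(DE, EM) — off by 6.70°.

J = (0.00, 0.00) ✓; JD at -7.100° ✓; |JD| = 51.60 ✓; ∠JDE = 127.0° ✓; |DE| = 26.00 ✓; ∠(DE, EM) = 83.30° ✗; |EM| = 22.10 ✓.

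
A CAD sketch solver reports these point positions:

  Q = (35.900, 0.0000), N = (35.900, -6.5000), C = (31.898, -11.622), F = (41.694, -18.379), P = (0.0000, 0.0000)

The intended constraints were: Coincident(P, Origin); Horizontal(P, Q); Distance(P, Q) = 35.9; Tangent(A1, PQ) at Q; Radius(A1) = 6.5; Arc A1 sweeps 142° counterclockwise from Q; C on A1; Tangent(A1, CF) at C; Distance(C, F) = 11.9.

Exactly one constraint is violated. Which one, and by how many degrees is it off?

Tangent(A1, CF) at C — off by 3.40°.

P = (0.00, 0.00) ✓; P.y = 0.00, Q.y = 0.00 ✓; |PQ| = 35.90 ✓; ∠(NQ, QP) = 90.00° ✓; |NQ| = 6.500 ✓; bearing(N→C) − bearing(N→Q) = 142.0° ✓; |NC| = 6.500 ✓; ∠(NC, CF) = 86.60° ✗; |CF| = 11.90 ✓.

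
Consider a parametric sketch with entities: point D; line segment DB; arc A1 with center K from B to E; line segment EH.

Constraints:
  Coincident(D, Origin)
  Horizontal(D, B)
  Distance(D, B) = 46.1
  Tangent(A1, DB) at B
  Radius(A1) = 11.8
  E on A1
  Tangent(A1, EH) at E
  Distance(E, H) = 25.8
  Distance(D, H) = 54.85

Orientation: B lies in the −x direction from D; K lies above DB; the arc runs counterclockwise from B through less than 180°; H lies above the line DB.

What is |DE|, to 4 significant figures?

37.04

D is at the origin; D and B share the same y with |DB| = 46.1 and B on the −x side, so B = (-46.10, 0.000). Tangency of A1 to DB means the radius KB is perpendicular to DB, so K = B + (0, 11.8) = (-46.10, 11.80). Since KE ⟂ EH (tangency), |KH| = √(11.8² + 25.8²) = 28.37 regardless of where E sits on A1. So H lies on both circle(D, 54.85) and circle(K, 28.37); the above-DB intersection is H = (-38.45, 39.12). E is the foot of the tangent from H: E = (-34.44, 13.63).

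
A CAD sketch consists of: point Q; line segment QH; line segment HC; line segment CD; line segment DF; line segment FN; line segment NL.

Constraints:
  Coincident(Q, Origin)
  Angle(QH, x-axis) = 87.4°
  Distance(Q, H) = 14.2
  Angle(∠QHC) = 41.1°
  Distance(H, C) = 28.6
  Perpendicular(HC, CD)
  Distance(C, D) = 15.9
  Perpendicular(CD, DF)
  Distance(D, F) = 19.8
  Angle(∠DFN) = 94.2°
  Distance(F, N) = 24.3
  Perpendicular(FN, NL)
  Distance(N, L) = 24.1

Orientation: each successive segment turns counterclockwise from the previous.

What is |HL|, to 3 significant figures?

32.7

Q is at the origin; QH runs at 87.4° with length 14.2, so H = (0.644, 14.2). ∠QHC = 41.1° gives HC at -134° from the x-axis; with |HC| = 28.6, C = (-19.1, -6.49). HC is perpendicular to CD, so CD runs at -43.7°; with |CD| = 15.9, D = (-7.62, -17.5). CD ⟂ DF, so DF runs at 46.3°; with |DF| = 19.8, F = (6.06, -3.16). ∠DFN = 94.2° gives FN at 132° from the x-axis; with |FN| = 24.3, N = (-10.2, 14.9). FN ⟂ NL, so NL runs at -138°; with |NL| = 24.1, L = (-28.1, -1.29). Then |HL| = |L − H| = 32.7.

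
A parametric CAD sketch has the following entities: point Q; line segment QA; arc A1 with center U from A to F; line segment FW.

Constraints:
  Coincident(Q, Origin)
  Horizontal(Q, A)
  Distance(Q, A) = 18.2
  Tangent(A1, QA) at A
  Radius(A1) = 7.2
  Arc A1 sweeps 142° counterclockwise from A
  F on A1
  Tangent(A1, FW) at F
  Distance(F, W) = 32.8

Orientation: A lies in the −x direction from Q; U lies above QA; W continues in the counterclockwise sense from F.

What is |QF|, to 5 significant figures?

18.849

Since A1 is tangent to QA there, UA ⟂ QA, so U = A + (0, 7.2) = (-18.200, 7.2000). On A1, A sits at bearing -90° from U; a 142° counterclockwise sweep puts F at bearing 52°, so F = U + 7.2·(cos 52°, sin 52°) = (-13.767, 12.874). Then |QF| = |F − Q| = 18.849.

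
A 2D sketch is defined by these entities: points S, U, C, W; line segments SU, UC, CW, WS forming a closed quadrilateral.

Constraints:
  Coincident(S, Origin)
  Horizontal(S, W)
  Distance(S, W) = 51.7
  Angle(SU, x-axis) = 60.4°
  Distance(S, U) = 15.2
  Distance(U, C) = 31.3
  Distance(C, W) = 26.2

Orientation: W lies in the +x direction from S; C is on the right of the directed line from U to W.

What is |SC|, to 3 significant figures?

29.7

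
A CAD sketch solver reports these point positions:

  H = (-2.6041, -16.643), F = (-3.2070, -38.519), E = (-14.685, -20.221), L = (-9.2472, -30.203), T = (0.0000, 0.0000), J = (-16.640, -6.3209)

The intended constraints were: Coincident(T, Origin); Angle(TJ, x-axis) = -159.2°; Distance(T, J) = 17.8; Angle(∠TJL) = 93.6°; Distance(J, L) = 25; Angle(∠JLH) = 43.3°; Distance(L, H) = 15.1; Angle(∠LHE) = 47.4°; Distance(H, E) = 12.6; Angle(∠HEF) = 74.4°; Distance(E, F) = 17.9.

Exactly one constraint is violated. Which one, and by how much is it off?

Distance(E, F) = 17.9 — off by 3.70.

T = (0.00, 0.00) ✓; TJ at -159.2° ✓; |TJ| = 17.80 ✓; ∠TJL = 93.60° ✓; |JL| = 25.00 ✓; ∠JLH = 43.30° ✓; |LH| = 15.10 ✓; ∠LHE = 47.40° ✓; |HE| = 12.60 ✓; ∠HEF = 74.40° ✓; |EF| = 21.60 ✗.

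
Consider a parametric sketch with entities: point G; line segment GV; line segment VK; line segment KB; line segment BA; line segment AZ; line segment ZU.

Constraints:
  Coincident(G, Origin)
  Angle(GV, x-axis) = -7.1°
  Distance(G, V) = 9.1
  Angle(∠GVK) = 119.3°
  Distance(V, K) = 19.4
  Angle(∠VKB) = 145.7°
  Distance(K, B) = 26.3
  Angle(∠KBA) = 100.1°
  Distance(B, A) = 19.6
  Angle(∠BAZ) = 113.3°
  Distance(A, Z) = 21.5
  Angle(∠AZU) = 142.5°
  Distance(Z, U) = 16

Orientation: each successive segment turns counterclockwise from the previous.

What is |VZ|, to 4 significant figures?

34.38

G is at the origin; GV runs at -7.1° with length 9.1, so V = (9.030, -1.125). ∠GVK = 119.3° gives VK at 53.60° from the x-axis; with |VK| = 19.4, K = (20.54, 14.49). ∠VKB = 145.7° gives KB at 87.90° from the x-axis; with |KB| = 26.3, B = (21.51, 40.77). ∠KBA = 100.1° gives BA at 167.8° from the x-axis; with |BA| = 19.6, A = (2.349, 44.91). ∠BAZ = 113.3° gives AZ at -125.5° from the x-axis; with |AZ| = 21.5, Z = (-10.14, 27.41). Then |VZ| = |Z − V| = 34.38.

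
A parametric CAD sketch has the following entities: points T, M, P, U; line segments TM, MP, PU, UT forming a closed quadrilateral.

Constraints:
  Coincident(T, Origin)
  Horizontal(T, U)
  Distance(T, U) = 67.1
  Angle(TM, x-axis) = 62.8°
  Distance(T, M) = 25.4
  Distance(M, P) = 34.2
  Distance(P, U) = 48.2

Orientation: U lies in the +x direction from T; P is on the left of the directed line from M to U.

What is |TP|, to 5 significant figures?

57.423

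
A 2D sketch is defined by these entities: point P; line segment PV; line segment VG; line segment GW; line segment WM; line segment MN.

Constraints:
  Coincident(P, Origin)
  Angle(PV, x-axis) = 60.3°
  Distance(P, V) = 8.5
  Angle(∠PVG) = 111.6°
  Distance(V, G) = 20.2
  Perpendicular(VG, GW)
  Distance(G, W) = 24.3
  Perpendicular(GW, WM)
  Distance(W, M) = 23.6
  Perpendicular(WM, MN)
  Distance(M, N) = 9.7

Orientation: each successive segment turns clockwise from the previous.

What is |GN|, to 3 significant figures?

27.8

P is at the origin; PV runs at 60.3° with length 8.5, so V = (4.21, 7.38). ∠PVG = 111.6° gives VG at -8.10° from the x-axis; with |VG| = 20.2, G = (24.2, 4.54). VG is perpendicular to GW, so GW runs at -98.1°; with |GW| = 24.3, W = (20.8, -19.5). The perpendicularity gives WM at right angles to GW, so WM runs at 172°; with |WM| = 23.6, M = (-2.58, -16.2). The perpendicularity gives MN at right angles to WM, so MN runs at 81.9°; with |MN| = 9.7, N = (-1.21, -6.59). Then |GN| = |N − G| = 27.8.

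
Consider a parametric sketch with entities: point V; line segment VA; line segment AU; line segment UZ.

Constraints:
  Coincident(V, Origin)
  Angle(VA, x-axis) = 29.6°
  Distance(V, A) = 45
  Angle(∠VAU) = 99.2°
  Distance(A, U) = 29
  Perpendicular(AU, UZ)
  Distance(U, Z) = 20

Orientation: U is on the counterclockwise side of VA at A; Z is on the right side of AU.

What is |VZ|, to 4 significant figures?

73.89

∠VAU = 99.2°, so AU runs at 29.6° + (180° − 99.2°) = 110.4° from the x-axis; with |AU| = 29.0, U = A + 29.0·(cos 110.4°, sin 110.4°) = (29.02, 49.41). The perpendicularity gives UZ at right angles to AU; with |UZ| = 20.0 on the right of AU, Z = U + 20.0·(0.9373, 0.3486) = (47.76, 56.38). Then |VZ| = |Z − V| = 73.89.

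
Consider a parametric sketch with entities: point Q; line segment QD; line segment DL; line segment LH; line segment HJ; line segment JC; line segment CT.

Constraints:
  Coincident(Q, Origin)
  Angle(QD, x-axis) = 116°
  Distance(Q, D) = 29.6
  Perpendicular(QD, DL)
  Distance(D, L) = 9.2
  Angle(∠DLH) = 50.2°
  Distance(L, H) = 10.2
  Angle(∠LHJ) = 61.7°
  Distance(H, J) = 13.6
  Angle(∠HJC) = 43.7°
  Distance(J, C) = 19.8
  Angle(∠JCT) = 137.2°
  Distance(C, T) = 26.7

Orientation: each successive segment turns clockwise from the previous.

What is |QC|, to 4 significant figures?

30.51

∠LHJ = 61.7° gives HJ at 137.9° from the x-axis; with |HJ| = 13.6, J = (-17.23, 29.85). ∠HJC = 43.7° gives JC at 1.600° from the x-axis; with |JC| = 19.8, C = (2.561, 30.40). Then |QC| = |C − Q| = 30.51.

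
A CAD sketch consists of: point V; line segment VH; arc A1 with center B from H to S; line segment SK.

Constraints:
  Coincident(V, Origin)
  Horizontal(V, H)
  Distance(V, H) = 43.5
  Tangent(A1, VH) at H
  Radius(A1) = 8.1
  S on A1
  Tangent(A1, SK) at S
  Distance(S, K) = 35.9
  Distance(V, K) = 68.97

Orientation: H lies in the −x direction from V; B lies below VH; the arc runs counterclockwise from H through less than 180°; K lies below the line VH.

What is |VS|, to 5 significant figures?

52.155

Checks: |BS| = 8.100 ✓; ∠(BS, SK) = 90.00° ✓; |SK| = 35.90 ✓; |VK| = 68.97 ✓.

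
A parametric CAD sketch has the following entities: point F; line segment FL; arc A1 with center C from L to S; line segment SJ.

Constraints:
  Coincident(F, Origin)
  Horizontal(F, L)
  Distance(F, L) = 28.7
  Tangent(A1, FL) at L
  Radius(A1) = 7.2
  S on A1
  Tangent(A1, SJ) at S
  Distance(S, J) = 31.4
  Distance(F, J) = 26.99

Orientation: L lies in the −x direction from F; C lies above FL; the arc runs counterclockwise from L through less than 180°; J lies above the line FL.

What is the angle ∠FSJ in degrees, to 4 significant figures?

56.84°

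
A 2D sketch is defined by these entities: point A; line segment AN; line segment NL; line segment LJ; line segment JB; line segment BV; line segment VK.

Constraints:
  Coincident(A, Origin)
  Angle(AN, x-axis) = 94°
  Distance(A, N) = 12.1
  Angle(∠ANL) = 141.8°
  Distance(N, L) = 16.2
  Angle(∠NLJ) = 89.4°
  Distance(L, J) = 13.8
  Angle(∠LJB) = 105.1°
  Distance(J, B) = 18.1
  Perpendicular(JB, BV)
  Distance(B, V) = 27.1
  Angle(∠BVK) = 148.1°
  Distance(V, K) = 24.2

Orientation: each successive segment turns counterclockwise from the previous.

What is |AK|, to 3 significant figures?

39.4

A is at the origin; AN runs at 94.0° with length 12.1, so N = (-0.844, 12.1). ∠ANL = 141.8° gives NL at 132° from the x-axis; with |NL| = 16.2, L = (-11.7, 24.1). ∠NLJ = 89.4° gives LJ at -137° from the x-axis; with |LJ| = 13.8, J = (-21.9, 14.7). ∠LJB = 105.1° gives JB at -62.3° from the x-axis; with |JB| = 18.1, B = (-13.4, -1.33). JB is perpendicular to BV, so BV runs at 27.7°; with |BV| = 27.1, V = (10.6, 11.3). ∠BVK = 148.1° gives VK at 59.6° from the x-axis; with |VK| = 24.2, K = (22.8, 32.1). Then |AK| = |K − A| = 39.4.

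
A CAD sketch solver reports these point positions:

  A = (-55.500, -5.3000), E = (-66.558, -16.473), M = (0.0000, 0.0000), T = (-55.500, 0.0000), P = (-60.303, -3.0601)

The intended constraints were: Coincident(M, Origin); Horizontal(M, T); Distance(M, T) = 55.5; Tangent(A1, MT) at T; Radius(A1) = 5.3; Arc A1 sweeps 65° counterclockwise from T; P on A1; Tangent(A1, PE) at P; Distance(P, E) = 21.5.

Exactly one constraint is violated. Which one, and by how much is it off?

Distance(P, E) = 21.5 — off by 6.70.

M = (0.00, 0.00) ✓; M.y = 0.00, T.y = 0.00 ✓; |MT| = 55.50 ✓; ∠(AT, TM) = 90.00° ✓; |AT| = 5.300 ✓; bearing(A→P) − bearing(A→T) = 65.00° ✓; |AP| = 5.300 ✓; ∠(AP, PE) = 90.00° ✓; |PE| = 14.80 ✗.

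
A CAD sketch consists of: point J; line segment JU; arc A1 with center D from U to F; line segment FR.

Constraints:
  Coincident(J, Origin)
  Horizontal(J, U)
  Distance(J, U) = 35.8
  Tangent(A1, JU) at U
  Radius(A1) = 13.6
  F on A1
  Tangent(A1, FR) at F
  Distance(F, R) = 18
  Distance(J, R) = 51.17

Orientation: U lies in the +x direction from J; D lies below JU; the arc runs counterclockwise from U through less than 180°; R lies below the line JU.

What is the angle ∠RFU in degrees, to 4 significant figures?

115.9°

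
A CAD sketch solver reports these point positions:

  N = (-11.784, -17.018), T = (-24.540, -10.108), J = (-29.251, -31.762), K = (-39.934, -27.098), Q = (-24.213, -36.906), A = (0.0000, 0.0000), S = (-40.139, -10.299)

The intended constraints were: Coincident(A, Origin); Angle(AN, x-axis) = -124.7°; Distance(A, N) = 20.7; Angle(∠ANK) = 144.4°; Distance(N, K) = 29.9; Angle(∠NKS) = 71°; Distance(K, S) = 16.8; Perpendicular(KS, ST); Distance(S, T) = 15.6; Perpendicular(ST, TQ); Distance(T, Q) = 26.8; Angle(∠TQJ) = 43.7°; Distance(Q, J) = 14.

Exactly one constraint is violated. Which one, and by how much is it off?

Distance(Q, J) = 14 — off by 6.80.

A = (0.00, 0.00) ✓; AN at -124.7° ✓; |AN| = 20.70 ✓; ∠ANK = 144.4° ✓; |NK| = 29.90 ✓; ∠NKS = 71.00° ✓; |KS| = 16.80 ✓; ∠(KS, ST) = 90.00° ✓; |ST| = 15.60 ✓; ∠(ST, TQ) = 90.00° ✓; |TQ| = 26.80 ✓; ∠TQJ = 43.70° ✓; |QJ| = 7.200 ✗.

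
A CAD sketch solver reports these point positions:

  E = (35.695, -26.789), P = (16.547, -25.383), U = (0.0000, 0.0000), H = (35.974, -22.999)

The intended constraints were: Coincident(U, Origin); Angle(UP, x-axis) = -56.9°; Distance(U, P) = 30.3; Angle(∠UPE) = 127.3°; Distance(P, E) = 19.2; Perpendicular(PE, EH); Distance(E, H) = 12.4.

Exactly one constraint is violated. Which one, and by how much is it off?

Distance(E, H) = 12.4 — off by 8.60.

U = (0.00, 0.00) ✓; UP at -56.90° ✓; |UP| = 30.30 ✓; ∠UPE = 127.3° ✓; |PE| = 19.20 ✓; ∠(PE, EH) = 89.99° ✓; |EH| = 3.800 ✗.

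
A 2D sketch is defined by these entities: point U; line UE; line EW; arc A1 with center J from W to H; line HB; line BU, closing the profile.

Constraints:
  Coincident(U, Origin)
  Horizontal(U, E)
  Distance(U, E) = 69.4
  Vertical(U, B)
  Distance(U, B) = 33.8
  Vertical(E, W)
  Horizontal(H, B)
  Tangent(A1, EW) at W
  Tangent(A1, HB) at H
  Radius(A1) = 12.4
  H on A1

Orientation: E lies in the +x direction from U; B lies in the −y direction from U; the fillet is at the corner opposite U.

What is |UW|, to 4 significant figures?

72.62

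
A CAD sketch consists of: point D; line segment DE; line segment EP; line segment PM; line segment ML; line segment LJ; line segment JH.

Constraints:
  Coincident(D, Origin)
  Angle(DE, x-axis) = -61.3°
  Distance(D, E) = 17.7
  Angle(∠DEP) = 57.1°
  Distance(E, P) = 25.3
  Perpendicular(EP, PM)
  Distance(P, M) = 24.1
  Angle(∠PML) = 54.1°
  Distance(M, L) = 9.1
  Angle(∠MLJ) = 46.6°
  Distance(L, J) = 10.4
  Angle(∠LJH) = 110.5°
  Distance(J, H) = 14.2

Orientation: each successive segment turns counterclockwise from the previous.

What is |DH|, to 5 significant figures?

29.489

D is at the origin; DE runs at -61.3° with length 17.7, so E = (8.5000, -15.525). ∠DEP = 57.1° gives EP at 61.600° from the x-axis; with |EP| = 25.3, P = (20.533, 6.7296). EP is perpendicular to PM, so PM runs at 151.60°; with |PM| = 24.1, M = (-0.66628, 18.192). ∠PML = 54.1° gives ML at -82.500° from the x-axis; with |ML| = 9.1, L = (0.52151, 9.1700). ∠MLJ = 46.6° gives LJ at 50.900° from the x-axis; with |LJ| = 10.4, J = (7.0805, 17.241). ∠LJH = 110.5° gives JH at 120.40° from the x-axis; with |JH| = 14.2, H = (-0.10514, 29.489). Then |DH| = |H − D| = 29.489.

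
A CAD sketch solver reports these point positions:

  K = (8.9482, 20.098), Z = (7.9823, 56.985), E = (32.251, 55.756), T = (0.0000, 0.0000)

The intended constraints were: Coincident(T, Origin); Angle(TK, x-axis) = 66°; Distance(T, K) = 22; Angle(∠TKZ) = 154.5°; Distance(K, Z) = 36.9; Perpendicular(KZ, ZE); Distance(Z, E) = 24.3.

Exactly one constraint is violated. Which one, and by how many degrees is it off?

Perpendicular(KZ, ZE) — off by 4.40°.

T = (0.00, 0.00) ✓; TK at 66.00° ✓; |TK| = 22.00 ✓; ∠TKZ = 154.5° ✓; |KZ| = 36.90 ✓; ∠(KZ, ZE) = 94.40° ✗; |ZE| = 24.30 ✓.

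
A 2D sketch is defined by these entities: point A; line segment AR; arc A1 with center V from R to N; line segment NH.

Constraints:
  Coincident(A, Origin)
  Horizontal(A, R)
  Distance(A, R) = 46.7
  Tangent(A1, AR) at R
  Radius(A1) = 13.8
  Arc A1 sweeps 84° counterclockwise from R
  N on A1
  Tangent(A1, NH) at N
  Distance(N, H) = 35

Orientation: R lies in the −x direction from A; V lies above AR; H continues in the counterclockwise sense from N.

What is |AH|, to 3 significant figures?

55.5

A is at the origin; A and R share the same y with |AR| = 46.7 and R on the −x side, so R = (-46.7, 0.00). Tangency of A1 to AR means the radius VR is perpendicular to AR, so V = R + (0, 13.8) = (-46.7, 13.8). On A1, R sits at bearing -90° from V; an 84° counterclockwise sweep puts N at bearing -6°, so N = V + 13.8·(cos -6°, sin -6°) = (-33.0, 12.4). Tangency of A1 to NH means the radius VN is perpendicular to NH, so NH runs along (−sin -6°, cos -6°); with |NH| = 35.0, H = (-29.3, 47.2). Then |AH| = |H − A| = 55.5.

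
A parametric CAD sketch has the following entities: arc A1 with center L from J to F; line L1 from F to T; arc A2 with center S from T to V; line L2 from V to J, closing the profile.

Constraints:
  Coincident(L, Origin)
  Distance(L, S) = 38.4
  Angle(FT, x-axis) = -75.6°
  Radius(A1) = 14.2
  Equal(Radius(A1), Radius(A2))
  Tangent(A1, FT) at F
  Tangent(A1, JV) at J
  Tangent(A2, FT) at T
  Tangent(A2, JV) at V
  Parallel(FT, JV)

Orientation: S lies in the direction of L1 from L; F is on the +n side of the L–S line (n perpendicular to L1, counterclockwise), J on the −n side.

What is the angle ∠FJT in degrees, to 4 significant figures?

53.51°

Tangency of A1 to both parallel lines with radius 14.2 puts F and J at L ± 14.2·n: F = (13.75, 3.531), J = (-13.75, -3.531). Equal radii place T and V the same way about S: T = S + 14.2·n = (23.30, -33.66), V = S − 14.2·n = (-4.204, -40.72). Then cos ∠FJT = JF·JT / (|JF||JT|), giving 53.51°.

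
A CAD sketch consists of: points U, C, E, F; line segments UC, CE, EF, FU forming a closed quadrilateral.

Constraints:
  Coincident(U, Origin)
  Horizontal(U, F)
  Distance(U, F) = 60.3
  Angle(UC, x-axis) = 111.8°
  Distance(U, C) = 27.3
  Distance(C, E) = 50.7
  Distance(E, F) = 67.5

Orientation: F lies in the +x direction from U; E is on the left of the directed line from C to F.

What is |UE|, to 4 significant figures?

65.27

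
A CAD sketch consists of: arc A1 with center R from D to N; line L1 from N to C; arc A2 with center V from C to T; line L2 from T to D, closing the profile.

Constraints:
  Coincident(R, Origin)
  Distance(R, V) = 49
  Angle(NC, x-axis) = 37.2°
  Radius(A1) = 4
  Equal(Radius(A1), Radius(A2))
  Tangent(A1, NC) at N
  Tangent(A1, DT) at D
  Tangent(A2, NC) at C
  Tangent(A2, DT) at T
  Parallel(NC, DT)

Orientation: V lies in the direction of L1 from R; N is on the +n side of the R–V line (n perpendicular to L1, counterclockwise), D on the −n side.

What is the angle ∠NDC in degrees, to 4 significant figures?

80.73°

The slot axis is L1's direction at 37.2°, so u = (cos 37.2°, sin 37.2°) = (0.7965, 0.6046) and n = (−sin 37.2°, cos 37.2°) = (-0.6046, 0.7965). R is at the origin and V lies 49.0 along u from R, so V = 49.0·u = (39.03, 29.63). Tangency of A1 to both parallel lines with radius 4.0 puts N and D at R ± 4.0·n: N = (-2.418, 3.186), D = (2.418, -3.186). Equal radii place C and T the same way about V: C = V + 4.0·n = (36.61, 32.81), T = V − 4.0·n = (41.45, 26.44). Then cos ∠NDC = DN·DC / (|DN||DC|), giving 80.73°.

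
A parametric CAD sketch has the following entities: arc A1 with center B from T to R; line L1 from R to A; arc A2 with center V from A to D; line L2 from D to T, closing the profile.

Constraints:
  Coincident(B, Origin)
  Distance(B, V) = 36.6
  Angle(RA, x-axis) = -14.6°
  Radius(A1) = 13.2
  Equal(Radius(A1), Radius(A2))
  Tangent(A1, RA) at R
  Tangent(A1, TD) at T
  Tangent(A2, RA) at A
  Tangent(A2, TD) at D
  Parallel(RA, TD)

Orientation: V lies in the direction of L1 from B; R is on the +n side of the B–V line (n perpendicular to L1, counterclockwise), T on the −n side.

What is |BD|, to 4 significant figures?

38.91

The slot axis is L1's direction at -14.6°, so u = (cos -14.6°, sin -14.6°) = (0.9677, -0.2521) and n = (−sin -14.6°, cos -14.6°) = (0.2521, 0.9677). B is at the origin and V lies 36.6 along u from B, so V = 36.6·u = (35.42, -9.226). Tangency of A1 to both parallel lines with radius 13.2 puts R and T at B ± 13.2·n: R = (3.327, 12.77), T = (-3.327, -12.77). Equal radii place A and D the same way about V: A = V + 13.2·n = (38.75, 3.548), D = V − 13.2·n = (32.09, -22.00). Then |BD| = |D − B| = 38.91.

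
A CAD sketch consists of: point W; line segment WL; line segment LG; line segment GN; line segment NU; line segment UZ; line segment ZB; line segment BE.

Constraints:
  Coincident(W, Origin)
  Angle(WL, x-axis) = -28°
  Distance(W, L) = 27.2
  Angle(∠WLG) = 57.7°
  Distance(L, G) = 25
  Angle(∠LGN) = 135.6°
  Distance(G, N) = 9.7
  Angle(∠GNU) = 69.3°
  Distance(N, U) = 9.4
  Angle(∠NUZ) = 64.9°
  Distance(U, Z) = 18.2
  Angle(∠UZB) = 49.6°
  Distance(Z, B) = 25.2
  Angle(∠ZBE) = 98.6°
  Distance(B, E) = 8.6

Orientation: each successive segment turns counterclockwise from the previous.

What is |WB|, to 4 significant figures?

31.39

W is at the origin; WL runs at -28.0° with length 27.2, so L = (24.02, -12.77). ∠WLG = 57.7° gives LG at 94.30° from the x-axis; with |LG| = 25.0, G = (22.14, 12.16). ∠LGN = 135.6° gives GN at 138.7° from the x-axis; with |GN| = 9.7, N = (14.85, 18.56). ∠GNU = 69.3° gives NU at -110.6° from the x-axis; with |NU| = 9.4, U = (11.55, 9.763). ∠NUZ = 64.9° gives UZ at 4.500° from the x-axis; with |UZ| = 18.2, Z = (29.69, 11.19). ∠UZB = 49.6° gives ZB at 134.9° from the x-axis; with |ZB| = 25.2, B = (11.90, 29.04). Then |WB| = |B − W| = 31.39.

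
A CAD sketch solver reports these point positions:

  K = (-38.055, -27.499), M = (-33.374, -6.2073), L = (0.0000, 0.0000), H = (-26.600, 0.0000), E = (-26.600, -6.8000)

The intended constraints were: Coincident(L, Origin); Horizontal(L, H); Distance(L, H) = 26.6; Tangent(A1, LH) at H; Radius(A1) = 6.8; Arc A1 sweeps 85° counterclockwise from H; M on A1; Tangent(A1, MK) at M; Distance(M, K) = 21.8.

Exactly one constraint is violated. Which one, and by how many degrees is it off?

Tangent(A1, MK) at M — off by 7.40°.

L = (0.00, 0.00) ✓; L.y = 0.00, H.y = 0.00 ✓; |LH| = 26.60 ✓; ∠(EH, HL) = 90.00° ✓; |EH| = 6.800 ✓; bearing(E→M) − bearing(E→H) = 85.00° ✓; |EM| = 6.800 ✓; ∠(EM, MK) = 97.40° ✗; |MK| = 21.80 ✓.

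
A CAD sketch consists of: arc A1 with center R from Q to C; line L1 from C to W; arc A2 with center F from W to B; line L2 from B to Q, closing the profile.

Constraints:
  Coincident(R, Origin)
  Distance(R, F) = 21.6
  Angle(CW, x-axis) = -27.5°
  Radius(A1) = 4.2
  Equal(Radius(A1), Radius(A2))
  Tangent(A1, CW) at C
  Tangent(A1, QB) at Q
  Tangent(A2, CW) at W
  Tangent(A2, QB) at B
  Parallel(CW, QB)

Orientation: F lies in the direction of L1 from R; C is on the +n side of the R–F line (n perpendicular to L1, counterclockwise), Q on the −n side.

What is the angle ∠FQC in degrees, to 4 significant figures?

79.00°

R is at the origin and F lies 21.6 along u from R, so F = 21.6·u = (19.16, -9.974). Tangency of A1 to both parallel lines with radius 4.2 puts C and Q at R ± 4.2·n: C = (1.939, 3.725), Q = (-1.939, -3.725). Then cos ∠FQC = QF·QC / (|QF||QC|), giving 79.00°.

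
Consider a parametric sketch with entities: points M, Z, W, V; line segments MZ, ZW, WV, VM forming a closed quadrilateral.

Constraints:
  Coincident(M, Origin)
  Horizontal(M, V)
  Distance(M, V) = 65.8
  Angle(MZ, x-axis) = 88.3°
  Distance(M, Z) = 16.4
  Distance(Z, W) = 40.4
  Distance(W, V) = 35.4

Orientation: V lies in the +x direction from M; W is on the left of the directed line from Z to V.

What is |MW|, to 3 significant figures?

46.9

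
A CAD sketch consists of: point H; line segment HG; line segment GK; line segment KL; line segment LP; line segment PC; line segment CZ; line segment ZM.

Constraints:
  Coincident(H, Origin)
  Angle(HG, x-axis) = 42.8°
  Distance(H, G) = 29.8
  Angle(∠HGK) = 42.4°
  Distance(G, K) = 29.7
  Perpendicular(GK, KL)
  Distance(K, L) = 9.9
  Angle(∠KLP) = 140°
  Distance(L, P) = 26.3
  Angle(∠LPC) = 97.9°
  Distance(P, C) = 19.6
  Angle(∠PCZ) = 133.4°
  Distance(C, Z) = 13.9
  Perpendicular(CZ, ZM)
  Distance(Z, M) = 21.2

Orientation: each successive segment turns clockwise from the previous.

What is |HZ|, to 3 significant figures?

31.8

∠LPC = 97.9° gives PC at 53.1° from the x-axis; with |PC| = 19.6, C = (2.62, 25.7). ∠PCZ = 133.4° gives CZ at 6.50° from the x-axis; with |CZ| = 13.9, Z = (16.4, 27.3). Then |HZ| = |Z − H| = 31.8.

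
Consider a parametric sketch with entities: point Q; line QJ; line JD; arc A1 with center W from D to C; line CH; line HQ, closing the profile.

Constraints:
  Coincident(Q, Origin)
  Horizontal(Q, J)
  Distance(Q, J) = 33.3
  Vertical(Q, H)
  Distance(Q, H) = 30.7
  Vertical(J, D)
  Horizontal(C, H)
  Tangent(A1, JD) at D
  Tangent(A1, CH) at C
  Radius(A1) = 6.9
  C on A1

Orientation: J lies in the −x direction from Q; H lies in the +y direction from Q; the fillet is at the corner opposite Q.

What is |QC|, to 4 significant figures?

40.49

Q is at the origin; QJ is horizontal with |QJ| = 33.3 and J on the −x side, so J = (-33.30, 0.000). Q and H share the same x with |QH| = 30.7 and H on the +y side, so H = (0.000, 30.70). The virtual corner opposite Q is at (-33.30, 30.70). The tangent condition forces WD to be normal to JD and tangency of A1 to CH means the radius WC is perpendicular to CH, with radius 6.9, so the center W sits 6.9 in from both sides at W = (-26.40, 23.80). That places the tangent points at D = (-33.30, 23.80) on JD and C = (-26.40, 30.70) on CH. Then |QC| = |C − Q| = 40.49.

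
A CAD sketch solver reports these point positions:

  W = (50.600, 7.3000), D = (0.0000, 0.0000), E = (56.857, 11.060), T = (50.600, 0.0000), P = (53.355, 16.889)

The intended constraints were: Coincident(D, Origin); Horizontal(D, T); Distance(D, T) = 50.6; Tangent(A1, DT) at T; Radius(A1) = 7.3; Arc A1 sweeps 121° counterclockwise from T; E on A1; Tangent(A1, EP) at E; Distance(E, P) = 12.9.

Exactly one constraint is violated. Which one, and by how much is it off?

Distance(E, P) = 12.9 — off by 6.10.

D = (0.00, 0.00) ✓; D.y = 0.00, T.y = 0.00 ✓; |DT| = 50.60 ✓; ∠(WT, TD) = 90.00° ✓; |WT| = 7.300 ✓; bearing(W→E) − bearing(W→T) = 121.0° ✓; |WE| = 7.300 ✓; ∠(WE, EP) = 90.01° ✓; |EP| = 6.800 ✗.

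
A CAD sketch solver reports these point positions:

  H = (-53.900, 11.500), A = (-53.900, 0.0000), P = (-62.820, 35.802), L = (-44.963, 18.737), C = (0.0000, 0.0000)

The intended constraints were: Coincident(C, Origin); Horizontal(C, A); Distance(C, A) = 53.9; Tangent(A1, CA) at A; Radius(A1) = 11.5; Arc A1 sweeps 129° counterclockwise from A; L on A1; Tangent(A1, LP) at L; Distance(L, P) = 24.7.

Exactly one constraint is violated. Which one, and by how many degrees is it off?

Tangent(A1, LP) at L — off by 7.30°.

C = (0.00, 0.00) ✓; C.y = 0.00, A.y = 0.00 ✓; |CA| = 53.90 ✓; ∠(HA, AC) = 90.00° ✓; |HA| = 11.50 ✓; bearing(H→L) − bearing(H→A) = 129.0° ✓; |HL| = 11.50 ✓; ∠(HL, LP) = 82.70° ✗; |LP| = 24.70 ✓.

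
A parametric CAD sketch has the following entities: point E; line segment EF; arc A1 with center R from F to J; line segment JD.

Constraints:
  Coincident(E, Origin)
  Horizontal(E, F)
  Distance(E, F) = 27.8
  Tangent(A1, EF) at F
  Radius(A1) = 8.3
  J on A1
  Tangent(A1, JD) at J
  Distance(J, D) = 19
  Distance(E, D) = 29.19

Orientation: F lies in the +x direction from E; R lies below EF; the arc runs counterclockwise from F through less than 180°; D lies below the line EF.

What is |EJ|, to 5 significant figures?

20.731

Checks: |EF| = 27.80 ✓; |RJ| = 8.300 ✓; ∠(RJ, JD) = 90.00° ✓; |JD| = 19.00 ✓; |ED| = 29.19 ✓.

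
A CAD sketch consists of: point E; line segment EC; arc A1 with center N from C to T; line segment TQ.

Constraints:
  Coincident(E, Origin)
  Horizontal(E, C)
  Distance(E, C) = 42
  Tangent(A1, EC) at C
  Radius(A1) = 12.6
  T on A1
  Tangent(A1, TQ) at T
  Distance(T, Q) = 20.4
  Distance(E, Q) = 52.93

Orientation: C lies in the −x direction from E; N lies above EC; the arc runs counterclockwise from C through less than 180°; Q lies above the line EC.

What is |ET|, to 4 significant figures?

35.15

Checks: ∠(NC, CE) = 90.00° ✓; |NT| = 12.60 ✓; ∠(NT, TQ) = 90.00° ✓; |TQ| = 20.40 ✓; |EQ| = 52.93 ✓.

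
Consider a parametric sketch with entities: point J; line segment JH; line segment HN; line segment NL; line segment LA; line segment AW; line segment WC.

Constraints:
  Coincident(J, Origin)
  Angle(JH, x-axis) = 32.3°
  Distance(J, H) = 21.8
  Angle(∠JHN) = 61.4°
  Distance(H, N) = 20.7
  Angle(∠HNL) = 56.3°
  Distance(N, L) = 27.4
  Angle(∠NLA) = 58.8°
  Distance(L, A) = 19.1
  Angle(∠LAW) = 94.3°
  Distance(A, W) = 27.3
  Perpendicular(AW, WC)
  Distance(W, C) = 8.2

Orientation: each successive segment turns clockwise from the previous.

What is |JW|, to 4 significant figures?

29.10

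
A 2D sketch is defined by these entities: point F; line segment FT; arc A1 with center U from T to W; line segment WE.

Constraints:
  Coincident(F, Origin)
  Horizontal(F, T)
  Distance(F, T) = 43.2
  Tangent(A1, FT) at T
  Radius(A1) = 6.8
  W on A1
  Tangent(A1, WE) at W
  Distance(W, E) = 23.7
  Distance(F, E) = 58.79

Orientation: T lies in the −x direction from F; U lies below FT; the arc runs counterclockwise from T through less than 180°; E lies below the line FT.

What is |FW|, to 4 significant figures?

50.45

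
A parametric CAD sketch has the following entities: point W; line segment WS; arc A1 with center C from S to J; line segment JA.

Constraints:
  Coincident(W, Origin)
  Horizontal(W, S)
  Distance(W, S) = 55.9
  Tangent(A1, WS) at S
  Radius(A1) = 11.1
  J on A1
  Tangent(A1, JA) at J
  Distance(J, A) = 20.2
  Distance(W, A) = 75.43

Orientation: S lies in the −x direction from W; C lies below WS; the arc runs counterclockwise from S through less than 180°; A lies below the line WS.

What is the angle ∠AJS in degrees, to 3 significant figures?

138°

W is at the origin; W and S share the same y with |WS| = 55.9 and S on the −x side, so S = (-55.9, 0.00). A1 meets WS tangentially, so CS is at right angles to WS, so C = S + (0, -11.1) = (-55.9, -11.1). Since CJ ⟂ JA (tangency), |CA| = √(11.1² + 20.2²) = 23.0 regardless of where J sits on A1. So A lies on both circle(W, 75.43) and circle(C, 23.0); the below-WS intersection is A = (-69.3, -29.9). J is the foot of the tangent from A: J = (-66.9, -9.82).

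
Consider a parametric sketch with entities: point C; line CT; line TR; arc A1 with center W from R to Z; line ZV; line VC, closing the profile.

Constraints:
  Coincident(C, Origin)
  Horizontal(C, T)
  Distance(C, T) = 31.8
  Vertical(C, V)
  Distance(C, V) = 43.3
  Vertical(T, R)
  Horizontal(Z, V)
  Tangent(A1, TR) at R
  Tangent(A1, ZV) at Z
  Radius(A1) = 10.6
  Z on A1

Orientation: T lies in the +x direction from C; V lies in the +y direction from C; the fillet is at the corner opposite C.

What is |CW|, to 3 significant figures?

39.0

C is at the origin; CT is horizontal with |CT| = 31.8 and T on the +x side, so T = (31.8, 0.00). C and V share the same x with |CV| = 43.3 and V on the +y side, so V = (0.00, 43.3). The virtual corner opposite C is at (31.8, 43.3). Tangency of A1 to TR means the radius WR is perpendicular to TR and A1 meets ZV tangentially, so WZ is at right angles to ZV, with radius 10.6, so the center W sits 10.6 in from both sides at W = (21.2, 32.7). Then |CW| = |W − C| = 39.0.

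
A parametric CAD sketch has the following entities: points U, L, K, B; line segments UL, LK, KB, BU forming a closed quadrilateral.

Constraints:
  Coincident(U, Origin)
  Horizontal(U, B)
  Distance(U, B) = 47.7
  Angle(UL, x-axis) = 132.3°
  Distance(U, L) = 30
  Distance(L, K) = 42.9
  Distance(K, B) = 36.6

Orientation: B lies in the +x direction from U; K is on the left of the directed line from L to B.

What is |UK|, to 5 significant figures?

34.781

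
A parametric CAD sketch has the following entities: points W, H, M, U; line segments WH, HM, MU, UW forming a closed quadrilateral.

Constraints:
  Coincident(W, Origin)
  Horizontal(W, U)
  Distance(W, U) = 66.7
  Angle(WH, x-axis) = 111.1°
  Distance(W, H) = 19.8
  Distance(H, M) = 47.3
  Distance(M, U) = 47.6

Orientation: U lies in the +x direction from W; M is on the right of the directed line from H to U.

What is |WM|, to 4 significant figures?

29.12

Checks: |HM| = 47.30 ✓; |MU| = 47.60 ✓.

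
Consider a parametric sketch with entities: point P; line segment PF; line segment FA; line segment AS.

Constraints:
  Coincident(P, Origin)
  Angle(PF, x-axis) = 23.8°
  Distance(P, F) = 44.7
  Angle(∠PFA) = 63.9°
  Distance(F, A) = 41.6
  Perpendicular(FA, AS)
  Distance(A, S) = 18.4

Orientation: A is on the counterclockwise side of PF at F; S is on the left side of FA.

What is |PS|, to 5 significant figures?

30.884

P is at the origin; PF runs at 23.8° with length 44.7, so F = 44.7·(cos 23.8°, sin 23.8°) = (40.899, 18.038). ∠PFA = 63.9°, so FA runs at 23.8° + (180° − 63.9°) = 139.90° from the x-axis; with |FA| = 41.6, A = F + 41.6·(cos 139.90°, sin 139.90°) = (9.0780, 44.834). FA is perpendicular to AS; with |AS| = 18.4 on the left of FA, S = A + 18.4·(-0.64412, -0.76492) = (-2.7739, 30.759). Then |PS| = |S − P| = 30.884.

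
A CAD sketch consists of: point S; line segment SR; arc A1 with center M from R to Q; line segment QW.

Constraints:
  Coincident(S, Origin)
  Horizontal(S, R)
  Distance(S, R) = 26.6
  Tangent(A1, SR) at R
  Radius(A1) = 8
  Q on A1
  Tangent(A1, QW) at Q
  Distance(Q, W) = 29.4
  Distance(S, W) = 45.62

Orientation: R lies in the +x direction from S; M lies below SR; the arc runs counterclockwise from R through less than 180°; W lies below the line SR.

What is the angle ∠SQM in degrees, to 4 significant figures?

141.4°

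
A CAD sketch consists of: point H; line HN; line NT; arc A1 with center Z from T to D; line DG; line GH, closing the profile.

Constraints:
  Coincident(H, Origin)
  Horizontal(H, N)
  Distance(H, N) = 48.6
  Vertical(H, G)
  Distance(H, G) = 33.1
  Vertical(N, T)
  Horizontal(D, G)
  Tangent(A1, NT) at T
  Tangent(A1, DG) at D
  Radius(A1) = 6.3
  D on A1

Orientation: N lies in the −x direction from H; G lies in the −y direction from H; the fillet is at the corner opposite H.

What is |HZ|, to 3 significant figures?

50.1

H is at the origin; HN is horizontal with |HN| = 48.6 and N on the −x side, so N = (-48.6, 0.00). HG is vertical with |HG| = 33.1 and G on the −y side, so G = (0.00, -33.1). The virtual corner opposite H is at (-48.6, -33.1). The tangent condition forces ZT to be normal to NT and A1 meets DG tangentially, so ZD is at right angles to DG, with radius 6.3, so the center Z sits 6.3 in from both sides at Z = (-42.3, -26.8). Then |HZ| = |Z − H| = 50.1.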